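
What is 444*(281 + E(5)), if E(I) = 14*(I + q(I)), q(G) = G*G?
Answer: 311244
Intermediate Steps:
q(G) = G**2
E(I) = 14*I + 14*I**2 (E(I) = 14*(I + I**2) = 14*I + 14*I**2)
444*(281 + E(5)) = 444*(281 + 14*5*(1 + 5)) = 444*(281 + 14*5*6) = 444*(281 + 420) = 444*701 = 311244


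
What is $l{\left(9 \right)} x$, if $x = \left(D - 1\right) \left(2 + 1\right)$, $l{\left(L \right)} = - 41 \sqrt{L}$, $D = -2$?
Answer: $1107$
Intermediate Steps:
$x = -9$ ($x = \left(-2 - 1\right) \left(2 + 1\right) = \left(-3\right) 3 = -9$)
$l{\left(9 \right)} x = - 41 \sqrt{9} \left(-9\right) = \left(-41\right) 3 \left(-9\right) = \left(-123\right) \left(-9\right) = 1107$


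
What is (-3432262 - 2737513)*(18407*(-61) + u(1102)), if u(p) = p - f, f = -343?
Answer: 6918674629050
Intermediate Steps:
u(p) = 343 + p (u(p) = p - 1*(-343) = p + 343 = 343 + p)
(-3432262 - 2737513)*(18407*(-61) + u(1102)) = (-3432262 - 2737513)*(18407*(-61) + (343 + 1102)) = -6169775*(-1122827 + 1445) = -6169775*(-1121382) = 6918674629050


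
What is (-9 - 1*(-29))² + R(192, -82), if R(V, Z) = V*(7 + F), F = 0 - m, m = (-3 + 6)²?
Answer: 16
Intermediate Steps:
m = 9 (m = 3² = 9)
F = -9 (F = 0 - 1*9 = 0 - 9 = -9)
R(V, Z) = -2*V (R(V, Z) = V*(7 - 9) = V*(-2) = -2*V)
(-9 - 1*(-29))² + R(192, -82) = (-9 - 1*(-29))² - 2*192 = (-9 + 29)² - 384 = 20² - 384 = 400 - 384 = 16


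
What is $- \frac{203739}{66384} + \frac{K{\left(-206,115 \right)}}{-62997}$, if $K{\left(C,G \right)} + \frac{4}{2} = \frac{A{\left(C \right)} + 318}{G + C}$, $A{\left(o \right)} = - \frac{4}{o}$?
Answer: $- \frac{1215136645609}{395937565296} \approx -3.069$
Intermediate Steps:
$K{\left(C,G \right)} = -2 + \frac{318 - \frac{4}{C}}{C + G}$ ($K{\left(C,G \right)} = -2 + \frac{- \frac{4}{C} + 318}{G + C} = -2 + \frac{318 - \frac{4}{C}}{C + G}$)
$- \frac{203739}{66384} + \frac{K{\left(-206,115 \right)}}{-62997} = - \frac{203739}{66384} + \frac{2 \frac{1}{-206} \frac{1}{-206 + 115} \left(-2 - - 206 \left(-159 - 206 + 115\right)\right)}{-62997} = \left(-203739\right) \frac{1}{66384} + 2 \left(- \frac{1}{206}\right) \frac{1}{-91} \left(-2 - \left(-206\right) \left(-250\right)\right) \left(- \frac{1}{62997}\right) = - \frac{67913}{22128} + 2 \left(- \frac{1}{206}\right) \left(- \frac{1}{91}\right) \left(-2 - 51500\right) \left(- \frac{1}{62997}\right) = - \frac{67913}{22128} + 2 \left(- \frac{1}{206}\right) \left(- \frac{1}{91}\right) \left(-51502\right) \left(- \frac{1}{62997}\right) = - \frac{67913}{22128} - - \frac{4682}{53679171} = - \frac{67913}{22128} + \frac{4682}{53679171} = - \frac{1215136645609}{395937565296}$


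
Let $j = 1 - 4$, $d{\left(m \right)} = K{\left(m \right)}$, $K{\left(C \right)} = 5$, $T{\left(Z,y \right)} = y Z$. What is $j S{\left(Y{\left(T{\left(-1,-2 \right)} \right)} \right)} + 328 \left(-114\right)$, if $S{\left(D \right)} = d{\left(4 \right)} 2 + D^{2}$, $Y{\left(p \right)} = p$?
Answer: $-37434$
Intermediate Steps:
$T{\left(Z,y \right)} = Z y$
$d{\left(m \right)} = 5$
$j = -3$ ($j = 1 - 4 = -3$)
$S{\left(D \right)} = 10 + D^{2}$ ($S{\left(D \right)} = 5 \cdot 2 + D^{2} = 10 + D^{2}$)
$j S{\left(Y{\left(T{\left(-1,-2 \right)} \right)} \right)} + 328 \left(-114\right) = - 3 \left(10 + \left(\left(-1\right) \left(-2\right)\right)^{2}\right) + 328 \left(-114\right) = - 3 \left(10 + 2^{2}\right) - 37392 = - 3 \left(10 + 4\right) - 37392 = \left(-3\right) 14 - 37392 = -42 - 37392 = -37434$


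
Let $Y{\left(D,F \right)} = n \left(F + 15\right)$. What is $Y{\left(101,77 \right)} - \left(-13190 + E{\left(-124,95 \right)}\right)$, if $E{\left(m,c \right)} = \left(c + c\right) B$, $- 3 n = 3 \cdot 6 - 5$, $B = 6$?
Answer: $\frac{34954}{3} \approx 11651.0$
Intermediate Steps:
$n = - \frac{13}{3}$ ($n = - \frac{3 \cdot 6 - 5}{3} = - \frac{18 - 5}{3} = \left(- \frac{1}{3}\right) 13 = - \frac{13}{3} \approx -4.3333$)
$E{\left(m,c \right)} = 12 c$ ($E{\left(m,c \right)} = \left(c + c\right) 6 = 2 c 6 = 12 c$)
$Y{\left(D,F \right)} = -65 - \frac{13 F}{3}$ ($Y{\left(D,F \right)} = - \frac{13 \left(F + 15\right)}{3} = - \frac{13 \left(15 + F\right)}{3} = -65 - \frac{13 F}{3}$)
$Y{\left(101,77 \right)} - \left(-13190 + E{\left(-124,95 \right)}\right) = \left(-65 - \frac{1001}{3}\right) - \left(-13190 + 12 \cdot 95\right) = \left(-65 - \frac{1001}{3}\right) - \left(-13190 + 1140\right) = - \frac{1196}{3} - -12050 = - \frac{1196}{3} + 12050 = \frac{34954}{3}$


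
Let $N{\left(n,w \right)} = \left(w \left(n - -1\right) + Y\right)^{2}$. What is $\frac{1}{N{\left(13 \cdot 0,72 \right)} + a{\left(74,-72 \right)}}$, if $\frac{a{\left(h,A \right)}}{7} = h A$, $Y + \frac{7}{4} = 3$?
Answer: $- \frac{16}{510887} \approx -3.1318 \cdot 10^{-5}$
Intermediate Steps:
$Y = \frac{5}{4}$ ($Y = - \frac{7}{4} + 3 = \frac{5}{4} \approx 1.25$)
$a{\left(h,A \right)} = 7 A h$ ($a{\left(h,A \right)} = 7 h A = 7 A h$)
$N{\left(n,w \right)} = \left(\frac{5}{4} + w \left(1 + n\right)\right)^{2}$ ($N{\left(n,w \right)} = \left(w \left(n - -1\right) + \frac{5}{4}\right)^{2} = \left(w \left(n + 1\right) + \frac{5}{4}\right)^{2} = \left(w \left(1 + n\right) + \frac{5}{4}\right)^{2} = \left(\frac{5}{4} + w \left(1 + n\right)\right)^{2}$)
$\frac{1}{N{\left(13 \cdot 0,72 \right)} + a{\left(74,-72 \right)}} = \frac{1}{\frac{\left(5 + 4 \cdot 72 + 4 \cdot 13 \cdot 0 \cdot 72\right)^{2}}{16} + 7 \left(-72\right) 74} = \frac{1}{\frac{\left(5 + 288 + 4 \cdot 0 \cdot 72\right)^{2}}{16} - 37296} = \frac{1}{\frac{\left(5 + 288 + 0\right)^{2}}{16} - 37296} = \frac{1}{\frac{293^{2}}{16} - 37296} = \frac{1}{\frac{1}{16} \cdot 85849 - 37296} = \frac{1}{\frac{85849}{16} - 37296} = \frac{1}{- \frac{510887}{16}} = - \frac{16}{510887}$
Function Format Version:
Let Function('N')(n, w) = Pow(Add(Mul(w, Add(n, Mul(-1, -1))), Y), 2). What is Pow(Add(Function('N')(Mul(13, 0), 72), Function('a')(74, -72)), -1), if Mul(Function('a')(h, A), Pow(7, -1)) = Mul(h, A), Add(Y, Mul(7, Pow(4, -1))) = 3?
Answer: Rational(-16, 510887) ≈ -3.1318e-5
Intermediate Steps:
Y = Rational(5, 4) (Y = Add(Rational(-7, 4), 3) = Rational(5, 4) ≈ 1.2500)
Function('a')(h, A) = Mul(7, A, h) (Function('a')(h, A) = Mul(7, Mul(h, A)) = Mul(7, Mul(A, h)) = Mul(7, A, h))
Function('N')(n, w) = Pow(Add(Rational(5, 4), Mul(w, Add(1, n))), 2) (Function('N')(n, w) = Pow(Add(Mul(w, Add(n, Mul(-1, -1))), Rational(5, 4)), 2) = Pow(Add(Mul(w, Add(n, 1)), Rational(5, 4)), 2) = Pow(Add(Mul(w, Add(1, n)), Rational(5, 4)), 2) = Pow(Add(Rational(5, 4), Mul(w, Add(1, n))), 2))
Pow(Add(Function('N')(Mul(13, 0), 72), Function('a')(74, -72)), -1) = Pow(Add(Mul(Rational(1, 16), Pow(Add(5, Mul(4, 72), Mul(4, Mul(13, 0), 72)), 2)), Mul(7, -72, 74)), -1) = Pow(Add(Mul(Rational(1, 16), Pow(Add(5, 288, Mul(4, 0, 72)), 2)), -37296), -1) = Pow(Add(Mul(Rational(1, 16), Pow(Add(5, 288, 0), 2)), -37296), -1) = Pow(Add(Mul(Rational(1, 16), Pow(293, 2)), -37296), -1) = Pow(Add(Mul(Rational(1, 16), 85849), -37296), -1) = Pow(Add(Rational(85849, 16), -37296), -1) = Pow(Rational(-510887, 16), -1) = Rational(-16, 510887)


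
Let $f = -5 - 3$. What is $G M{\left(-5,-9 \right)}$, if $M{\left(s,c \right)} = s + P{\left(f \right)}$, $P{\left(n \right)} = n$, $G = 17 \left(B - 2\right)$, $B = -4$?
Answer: $1326$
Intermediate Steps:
$G = -102$ ($G = 17 \left(-4 - 2\right) = 17 \left(-6\right) = -102$)
$f = -8$ ($f = -5 - 3 = -8$)
$M{\left(s,c \right)} = -8 + s$ ($M{\left(s,c \right)} = s - 8 = -8 + s$)
$G M{\left(-5,-9 \right)} = - 102 \left(-8 - 5\right) = \left(-102\right) \left(-13\right) = 1326$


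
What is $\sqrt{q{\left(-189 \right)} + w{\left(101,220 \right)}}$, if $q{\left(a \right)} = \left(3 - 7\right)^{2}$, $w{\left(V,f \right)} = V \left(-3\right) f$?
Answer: $2 i \sqrt{16661} \approx 258.15 i$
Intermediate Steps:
$w{\left(V,f \right)} = - 3 V f$
$q{\left(a \right)} = 16$ ($q{\left(a \right)} = \left(-4\right)^{2} = 16$)
$\sqrt{q{\left(-189 \right)} + w{\left(101,220 \right)}} = \sqrt{16 - 303 \cdot 220} = \sqrt{16 - 66660} = \sqrt{-66644} = 2 i \sqrt{16661}$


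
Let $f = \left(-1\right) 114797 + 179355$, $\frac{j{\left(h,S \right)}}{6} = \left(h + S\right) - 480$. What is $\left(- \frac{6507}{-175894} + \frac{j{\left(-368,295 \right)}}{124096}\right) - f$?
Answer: $- \frac{50326969028479}{779562208} \approx -64558.0$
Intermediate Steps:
$j{\left(h,S \right)} = -2880 + 6 S + 6 h$ ($j{\left(h,S \right)} = 6 \left(\left(h + S\right) - 480\right) = 6 \left(\left(S + h\right) - 480\right) = 6 \left(-480 + S + h\right) = -2880 + 6 S + 6 h$)
$f = 64558$ ($f = -114797 + 179355 = 64558$)
$\left(- \frac{6507}{-175894} + \frac{j{\left(-368,295 \right)}}{124096}\right) - f = \left(- \frac{6507}{-175894} + \frac{-2880 + 6 \cdot 295 + 6 \left(-368\right)}{124096}\right) - 64558 = \left(\left(-6507\right) \left(- \frac{1}{175894}\right) + \left(-2880 + 1770 - 2208\right) \frac{1}{124096}\right) - 64558 = \left(\frac{6507}{175894} - \frac{237}{8864}\right) - 64558 = \frac{7995585}{779562208} - 64558 = - \frac{50326969028479}{779562208}$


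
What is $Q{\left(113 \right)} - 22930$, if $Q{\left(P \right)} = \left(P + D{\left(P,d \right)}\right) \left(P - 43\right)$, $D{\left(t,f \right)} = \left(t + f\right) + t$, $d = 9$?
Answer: $1430$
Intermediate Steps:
$D{\left(t,f \right)} = f + 2 t$ ($D{\left(t,f \right)} = \left(f + t\right) + t = f + 2 t$)
$Q{\left(P \right)} = \left(-43 + P\right) \left(9 + 3 P\right)$ ($Q{\left(P \right)} = \left(P + \left(9 + 2 P\right)\right) \left(P - 43\right) = \left(9 + 3 P\right) \left(-43 + P\right) = \left(-43 + P\right) \left(9 + 3 P\right)$)
$Q{\left(113 \right)} - 22930 = \left(-387 - 13560 + 3 \cdot 113^{2}\right) - 22930 = \left(-387 - 13560 + 3 \cdot 12769\right) - 22930 = \left(-387 - 13560 + 38307\right) - 22930 = 24360 - 22930 = 1430$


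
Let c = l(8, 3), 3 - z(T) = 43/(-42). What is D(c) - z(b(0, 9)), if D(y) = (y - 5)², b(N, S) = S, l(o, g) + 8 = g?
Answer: 4031/42 ≈ 95.976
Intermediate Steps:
l(o, g) = -8 + g
z(T) = 169/42 (z(T) = 3 - 43/(-42) = 3 - 43*(-1)/42 = 3 - 1*(-43/42) = 3 + 43/42 = 169/42)
c = -5 (c = -8 + 3 = -5)
D(y) = (-5 + y)²
D(c) - z(b(0, 9)) = (-5 - 5)² - 1*169/42 = (-10)² - 169/42 = 100 - 169/42 = 4031/42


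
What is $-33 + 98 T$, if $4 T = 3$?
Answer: $\frac{81}{2} \approx 40.5$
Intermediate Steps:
$T = \frac{3}{4}$ ($T = \frac{1}{4} \cdot 3 = \frac{3}{4} \approx 0.75$)
$-33 + 98 T = -33 + 98 \cdot \frac{3}{4} = -33 + \frac{147}{2} = \frac{81}{2}$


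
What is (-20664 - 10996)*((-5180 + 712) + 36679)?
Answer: -1019800260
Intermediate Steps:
(-20664 - 10996)*((-5180 + 712) + 36679) = -31660*(-4468 + 36679) = -31660*32211 = -1019800260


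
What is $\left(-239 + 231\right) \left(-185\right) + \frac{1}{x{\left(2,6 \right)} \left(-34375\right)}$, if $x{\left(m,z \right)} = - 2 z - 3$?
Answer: $\frac{763125001}{515625} \approx 1480.0$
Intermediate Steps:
$x{\left(m,z \right)} = -3 - 2 z$
$\left(-239 + 231\right) \left(-185\right) + \frac{1}{x{\left(2,6 \right)} \left(-34375\right)} = \left(-239 + 231\right) \left(-185\right) + \frac{1}{\left(-3 - 12\right) \left(-34375\right)} = \left(-8\right) \left(-185\right) + \frac{1}{\left(-3 - 12\right) \left(-34375\right)} = 1480 + \frac{1}{\left(-15\right) \left(-34375\right)} = 1480 + \frac{1}{515625} = \frac{763125001}{515625}$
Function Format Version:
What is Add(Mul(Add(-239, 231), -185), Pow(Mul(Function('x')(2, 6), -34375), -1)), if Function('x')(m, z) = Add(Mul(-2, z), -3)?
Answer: Rational(763125001, 515625) ≈ 1480.0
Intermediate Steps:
Function('x')(m, z) = Add(-3, Mul(-2, z))
Add(Mul(Add(-239, 231), -185), Pow(Mul(Function('x')(2, 6), -34375), -1)) = Add(Mul(Add(-239, 231), -185), Pow(Mul(Add(-3, Mul(-2, 6)), -34375), -1)) = Add(Mul(-8, -185), Pow(Mul(Add(-3, -12), -34375), -1)) = Add(1480, Pow(Mul(-15, -34375), -1)) = Add(1480, Pow(515625, -1)) = Add(1480, Rational(1, 515625)) = Rational(763125001, 515625)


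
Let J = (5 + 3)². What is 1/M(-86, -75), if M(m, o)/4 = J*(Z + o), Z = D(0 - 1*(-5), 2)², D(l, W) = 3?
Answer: -1/16896 ≈ -5.9186e-5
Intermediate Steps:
Z = 9 (Z = 3² = 9)
J = 64 (J = 8² = 64)
M(m, o) = 2304 + 256*o (M(m, o) = 4*(64*(9 + o)) = 4*(576 + 64*o) = 2304 + 256*o)
1/M(-86, -75) = 1/(2304 + 256*(-75)) = 1/(2304 - 19200) = 1/(-16896) = -1/16896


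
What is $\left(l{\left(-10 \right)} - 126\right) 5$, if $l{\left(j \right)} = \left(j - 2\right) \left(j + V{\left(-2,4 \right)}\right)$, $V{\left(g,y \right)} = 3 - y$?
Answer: $30$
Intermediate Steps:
$l{\left(j \right)} = \left(-1 + j\right) \left(-2 + j\right)$ ($l{\left(j \right)} = \left(j - 2\right) \left(j + \left(3 - 4\right)\right) = \left(-2 + j\right) \left(j + \left(3 - 4\right)\right) = \left(-2 + j\right) \left(j - 1\right) = \left(-2 + j\right) \left(-1 + j\right) = \left(-1 + j\right) \left(-2 + j\right)$)
$\left(l{\left(-10 \right)} - 126\right) 5 = \left(\left(2 + \left(-10\right)^{2} - -30\right) - 126\right) 5 = \left(\left(2 + 100 + 30\right) - 126\right) 5 = \left(132 - 126\right) 5 = 6 \cdot 5 = 30$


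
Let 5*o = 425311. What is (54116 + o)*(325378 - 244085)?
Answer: 56571067063/5 ≈ 1.1314e+10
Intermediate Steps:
o = 425311/5 (o = (⅕)*425311 = 425311/5 ≈ 85062.)
(54116 + o)*(325378 - 244085) = (54116 + 425311/5)*(325378 - 244085) = (695891/5)*81293 = 56571067063/5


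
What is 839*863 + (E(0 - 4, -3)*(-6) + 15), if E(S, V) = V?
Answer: 724090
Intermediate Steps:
839*863 + (E(0 - 4, -3)*(-6) + 15) = 839*863 + (-3*(-6) + 15) = 724057 + (18 + 15) = 724057 + 33 = 724090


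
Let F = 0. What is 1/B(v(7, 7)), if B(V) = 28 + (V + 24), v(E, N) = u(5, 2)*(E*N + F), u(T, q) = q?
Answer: 1/150 ≈ 0.0066667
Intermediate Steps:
v(E, N) = 2*E*N (v(E, N) = 2*(E*N + 0) = 2*(E*N) = 2*E*N)
B(V) = 52 + V (B(V) = 28 + (24 + V) = 52 + V)
1/B(v(7, 7)) = 1/(52 + 2*7*7) = 1/(52 + 98) = 1/150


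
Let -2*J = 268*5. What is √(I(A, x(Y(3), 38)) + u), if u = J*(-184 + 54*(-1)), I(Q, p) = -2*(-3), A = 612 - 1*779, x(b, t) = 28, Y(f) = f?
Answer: √159466 ≈ 399.33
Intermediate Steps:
J = -670 (J = -134*5 = -½*1340 = -670)
A = -167 (A = 612 - 779 = -167)
I(Q, p) = 6
u = 159460 (u = -670*(-184 + 54*(-1)) = -670*(-184 - 54) = -670*(-238) = 159460)
√(I(A, x(Y(3), 38)) + u) = √(6 + 159460) = √159466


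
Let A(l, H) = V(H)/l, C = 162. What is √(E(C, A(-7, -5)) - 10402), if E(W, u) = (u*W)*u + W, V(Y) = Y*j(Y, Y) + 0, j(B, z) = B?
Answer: 11*I*√3310/7 ≈ 90.408*I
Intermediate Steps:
V(Y) = Y² (V(Y) = Y*Y + 0 = Y² + 0 = Y²)
A(l, H) = H²/l
E(W, u) = W + W*u² (E(W, u) = (W*u)*u + W = W*u² + W = W + W*u²)
√(E(C, A(-7, -5)) - 10402) = √(162*(1 + ((-5)²/(-7))²) - 10402) = √(162*(1 + (25*(-⅐))²) - 10402) = √(162*(1 + (-25/7)²) - 10402) = √(162*(1 + 625/49) - 10402) = √(162*(674/49) - 10402) = √(109188/49 - 10402) = √(-400510/49) = 11*I*√3310/7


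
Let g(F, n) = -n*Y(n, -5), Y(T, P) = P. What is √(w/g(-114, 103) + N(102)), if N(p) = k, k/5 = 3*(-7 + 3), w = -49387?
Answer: I*√41347805/515 ≈ 12.486*I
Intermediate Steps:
k = -60 (k = 5*(3*(-7 + 3)) = 5*(3*(-4)) = 5*(-12) = -60)
N(p) = -60
g(F, n) = 5*n (g(F, n) = -n*(-5) = -(-5)*n = 5*n)
√(w/g(-114, 103) + N(102)) = √(-49387/(5*103) - 60) = √(-49387/515 - 60) = √(-80287/515) = I*√41347805/515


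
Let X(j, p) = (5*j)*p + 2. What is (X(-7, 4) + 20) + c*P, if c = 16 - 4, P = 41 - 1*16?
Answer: 182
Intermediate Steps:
P = 25 (P = 41 - 16 = 25)
X(j, p) = 2 + 5*j*p (X(j, p) = 5*j*p + 2 = 2 + 5*j*p)
c = 12
(X(-7, 4) + 20) + c*P = ((2 + 5*(-7)*4) + 20) + 12*25 = ((2 - 140) + 20) + 300 = (-138 + 20) + 300 = -118 + 300 = 182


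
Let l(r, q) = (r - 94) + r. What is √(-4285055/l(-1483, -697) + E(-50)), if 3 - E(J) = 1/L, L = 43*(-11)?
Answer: √3266537588963/48246 ≈ 37.461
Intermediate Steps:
l(r, q) = -94 + 2*r (l(r, q) = (-94 + r) + r = -94 + 2*r)
L = -473
E(J) = 1420/473 (E(J) = 3 - 1/(-473) = 3 - 1*(-1/473) = 3 + 1/473 = 1420/473)
√(-4285055/l(-1483, -697) + E(-50)) = √(-4285055/(-94 + 2*(-1483)) + 1420/473) = √(-4285055/(-94 - 2966) + 1420/473) = √(-4285055/(-3060) + 1420/473) = √(-4285055*(-1/3060) + 1420/473) = √(857011/612 + 1420/473) = √(406235243/289476) = √3266537588963/48246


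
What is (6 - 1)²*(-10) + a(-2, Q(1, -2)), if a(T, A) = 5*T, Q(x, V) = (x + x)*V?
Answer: -260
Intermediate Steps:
Q(x, V) = 2*V*x (Q(x, V) = (2*x)*V = 2*V*x)
(6 - 1)²*(-10) + a(-2, Q(1, -2)) = (6 - 1)²*(-10) + 5*(-2) = 5²*(-10) - 10 = 25*(-10) - 10 = -250 - 10 = -260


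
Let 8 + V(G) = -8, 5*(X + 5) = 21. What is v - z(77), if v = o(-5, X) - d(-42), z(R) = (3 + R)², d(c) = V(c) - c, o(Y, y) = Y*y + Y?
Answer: -6427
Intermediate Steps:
X = -⅘ (X = -5 + (⅕)*21 = -5 + 21/5 = -⅘ ≈ -0.80000)
V(G) = -16 (V(G) = -8 - 8 = -16)
o(Y, y) = Y + Y*y
d(c) = -16 - c
v = -27 (v = -5*(1 - ⅘) - (-16 - 1*(-42)) = -5*⅕ - (-16 + 42) = -1 - 1*26 = -1 - 26 = -27)
v - z(77) = -27 - (3 + 77)² = -27 - 1*80² = -27 - 1*6400 = -27 - 6400 = -6427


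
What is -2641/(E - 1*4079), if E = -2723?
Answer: 139/358 ≈ 0.38827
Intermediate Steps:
-2641/(E - 1*4079) = -2641/(-2723 - 1*4079) = -2641/(-2723 - 4079) = -2641/(-6802) = -2641*(-1/6802) = 139/358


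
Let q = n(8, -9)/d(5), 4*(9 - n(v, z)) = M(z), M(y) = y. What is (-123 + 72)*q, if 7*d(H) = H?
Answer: -3213/4 ≈ -803.25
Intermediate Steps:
n(v, z) = 9 - z/4
d(H) = H/7
q = 63/4 (q = (9 - ¼*(-9))/(((⅐)*5)) = (9 + 9/4)/(5/7) = (45/4)*(7/5) = 63/4 ≈ 15.750)
(-123 + 72)*q = (-123 + 72)*(63/4) = -51*63/4 = -3213/4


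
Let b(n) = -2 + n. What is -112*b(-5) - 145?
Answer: 639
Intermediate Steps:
-112*b(-5) - 145 = -112*(-2 - 5) - 145 = -112*(-7) - 145 = 784 - 145 = 639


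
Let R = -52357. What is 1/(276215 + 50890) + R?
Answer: -17126236484/327105 ≈ -52357.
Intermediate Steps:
1/(276215 + 50890) + R = 1/(276215 + 50890) - 52357 = 1/327105 - 52357 = -17126236484/327105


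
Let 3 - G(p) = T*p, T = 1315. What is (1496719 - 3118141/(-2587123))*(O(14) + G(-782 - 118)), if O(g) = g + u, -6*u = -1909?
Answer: 13752136995899238679/7761369 ≈ 1.7719e+12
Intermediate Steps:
u = 1909/6 (u = -⅙*(-1909) = 1909/6 ≈ 318.17)
G(p) = 3 - 1315*p
O(g) = 1909/6 + g (O(g) = g + 1909/6 = 1909/6 + g)
(1496719 - 3118141/(-2587123))*(O(14) + G(-782 - 118)) = (1496719 - 3118141/(-2587123))*((1909/6 + 14) + (3 - 1315*(-782 - 118))) = (1496719 - 3118141*(-1/2587123))*(1993/6 + (3 - 1315*(-900))) = (1496719 + 3118141/2587123)*(1993/6 + (3 + 1183500)) = 3872199267578*(1993/6 + 1183503)/2587123 = (3872199267578/2587123)*(7103011/6) = 13752136995899238679/7761369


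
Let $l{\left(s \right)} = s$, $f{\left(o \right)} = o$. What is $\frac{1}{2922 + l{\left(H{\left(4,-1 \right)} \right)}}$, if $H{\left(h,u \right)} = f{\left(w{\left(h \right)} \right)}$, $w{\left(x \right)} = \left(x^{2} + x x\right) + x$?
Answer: $\frac{1}{2958} \approx 0.00033807$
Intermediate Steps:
$w{\left(x \right)} = x + 2 x^{2}$ ($w{\left(x \right)} = \left(x^{2} + x^{2}\right) + x = 2 x^{2} + x = x + 2 x^{2}$)
$H{\left(h,u \right)} = h \left(1 + 2 h\right)$
$\frac{1}{2922 + l{\left(H{\left(4,-1 \right)} \right)}} = \frac{1}{2922 + 4 \left(1 + 2 \cdot 4\right)} = \frac{1}{2922 + 4 \left(1 + 8\right)} = \frac{1}{2922 + 4 \cdot 9} = \frac{1}{2922 + 36} = \frac{1}{2958}$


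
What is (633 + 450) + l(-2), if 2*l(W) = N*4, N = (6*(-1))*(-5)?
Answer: 1143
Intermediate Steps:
N = 30 (N = -6*(-5) = 30)
l(W) = 60 (l(W) = (30*4)/2 = (1/2)*120 = 60)
(633 + 450) + l(-2) = (633 + 450) + 60 = 1083 + 60 = 1143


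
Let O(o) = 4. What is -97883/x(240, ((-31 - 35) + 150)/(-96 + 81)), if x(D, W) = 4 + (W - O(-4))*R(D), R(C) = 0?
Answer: -97883/4 ≈ -24471.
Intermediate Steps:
x(D, W) = 4 (x(D, W) = 4 + (W - 1*4)*0 = 4 + (W - 4)*0 = 4 + (-4 + W)*0 = 4 + 0 = 4)
-97883/x(240, ((-31 - 35) + 150)/(-96 + 81)) = -97883/4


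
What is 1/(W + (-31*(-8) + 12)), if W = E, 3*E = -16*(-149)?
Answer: 3/3164 ≈ 0.00094817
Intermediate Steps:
E = 2384/3 (E = (-16*(-149))/3 = (⅓)*2384 = 2384/3 ≈ 794.67)
W = 2384/3 ≈ 794.67
1/(W + (-31*(-8) + 12)) = 1/(2384/3 + (-31*(-8) + 12)) = 1/(2384/3 + (248 + 12)) = 1/(2384/3 + 260) = 1/(3164/3) = 3/3164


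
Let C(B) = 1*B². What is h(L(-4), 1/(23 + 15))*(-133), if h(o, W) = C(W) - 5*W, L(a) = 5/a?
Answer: 1323/76 ≈ 17.408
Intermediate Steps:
C(B) = B²
h(o, W) = W² - 5*W
h(L(-4), 1/(23 + 15))*(-133) = ((-5 + 1/(23 + 15))/(23 + 15))*(-133) = ((-5 + 1/38)/38)*(-133) = ((1/38)*(-189/38))*(-133) = -189/1444*(-133) = 1323/76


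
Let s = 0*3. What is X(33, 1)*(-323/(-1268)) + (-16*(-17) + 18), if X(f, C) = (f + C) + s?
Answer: 189351/634 ≈ 298.66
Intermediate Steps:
s = 0
X(f, C) = C + f (X(f, C) = (f + C) + 0 = (C + f) + 0 = C + f)
X(33, 1)*(-323/(-1268)) + (-16*(-17) + 18) = (1 + 33)*(-323/(-1268)) + (-16*(-17) + 18) = 34*(-323*(-1/1268)) + (272 + 18) = 34*(323/1268) + 290 = 5491/634 + 290 = 189351/634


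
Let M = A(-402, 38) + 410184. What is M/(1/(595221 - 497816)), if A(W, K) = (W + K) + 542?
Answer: 39971310610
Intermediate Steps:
A(W, K) = 542 + K + W (A(W, K) = (K + W) + 542 = 542 + K + W)
M = 410362 (M = (542 + 38 - 402) + 410184 = 178 + 410184 = 410362)
M/(1/(595221 - 497816)) = 410362/(1/(595221 - 497816)) = 410362/(1/97405) = 410362*97405 = 39971310610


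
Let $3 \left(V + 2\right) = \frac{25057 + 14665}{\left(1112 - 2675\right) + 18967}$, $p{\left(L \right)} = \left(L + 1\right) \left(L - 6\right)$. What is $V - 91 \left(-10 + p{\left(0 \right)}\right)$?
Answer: $\frac{37977985}{26106} \approx 1454.8$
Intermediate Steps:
$p{\left(L \right)} = \left(1 + L\right) \left(-6 + L\right)$
$V = - \frac{32351}{26106}$ ($V = -2 + \frac{\left(25057 + 14665\right) \frac{1}{\left(1112 - 2675\right) + 18967}}{3} = -2 + \frac{39722 \frac{1}{\left(1112 - 2675\right) + 18967}}{3} = -2 + \frac{39722 \frac{1}{-1563 + 18967}}{3} = -2 + \frac{39722 \cdot \frac{1}{17404}}{3} = -2 + \frac{1}{3} \cdot \frac{19861}{8702} = -2 + \frac{19861}{26106} = - \frac{32351}{26106} \approx -1.2392$)
$V - 91 \left(-10 + p{\left(0 \right)}\right) = - \frac{32351}{26106} - 91 \left(-10 - \left(6 - 0^{2}\right)\right) = - \frac{32351}{26106} - 91 \left(-10 + \left(-6 + 0 + 0\right)\right) = - \frac{32351}{26106} - 91 \left(-10 - 6\right) = - \frac{32351}{26106} - -1456 = - \frac{32351}{26106} + 1456 = \frac{37977985}{26106}$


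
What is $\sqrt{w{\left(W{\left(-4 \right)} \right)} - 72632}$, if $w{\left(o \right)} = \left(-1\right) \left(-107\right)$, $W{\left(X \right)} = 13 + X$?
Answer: $5 i \sqrt{2901} \approx 269.3 i$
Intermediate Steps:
$w{\left(o \right)} = 107$
$\sqrt{w{\left(W{\left(-4 \right)} \right)} - 72632} = \sqrt{107 - 72632} = \sqrt{-72525} = 5 i \sqrt{2901}$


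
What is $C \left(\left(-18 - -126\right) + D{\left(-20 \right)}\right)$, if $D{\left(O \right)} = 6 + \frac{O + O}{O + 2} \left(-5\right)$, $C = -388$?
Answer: $- \frac{359288}{9} \approx -39921.0$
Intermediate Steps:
$D{\left(O \right)} = 6 - \frac{10 O}{2 + O}$ ($D{\left(O \right)} = 6 + \frac{2 O}{2 + O} \left(-5\right) = 6 - \frac{10 O}{2 + O}$)
$C \left(\left(-18 - -126\right) + D{\left(-20 \right)}\right) = - 388 \left(\left(-18 - -126\right) + \frac{4 \left(3 - -20\right)}{2 - 20}\right) = - 388 \left(\left(-18 + 126\right) + \frac{4 \left(3 + 20\right)}{-18}\right) = - 388 \left(108 + 4 \left(- \frac{1}{18}\right) 23\right) = - 388 \left(108 - \frac{46}{9}\right) = \left(-388\right) \frac{926}{9} = - \frac{359288}{9}$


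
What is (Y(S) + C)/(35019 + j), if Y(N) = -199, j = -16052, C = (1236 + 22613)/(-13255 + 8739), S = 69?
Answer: -922533/85654972 ≈ -0.010770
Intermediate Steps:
C = -23849/4516 (C = 23849/(-4516) = 23849*(-1/4516) = -23849/4516 ≈ -5.2810)
(Y(S) + C)/(35019 + j) = (-199 - 23849/4516)/(35019 - 16052) = -922533/4516/18967 = -922533/4516*1/18967 = -922533/85654972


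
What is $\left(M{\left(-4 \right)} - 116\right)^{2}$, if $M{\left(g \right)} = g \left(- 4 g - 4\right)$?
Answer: $26896$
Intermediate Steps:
$M{\left(g \right)} = g \left(-4 - 4 g\right)$
$\left(M{\left(-4 \right)} - 116\right)^{2} = \left(\left(-4\right) \left(-4\right) \left(1 - 4\right) - 116\right)^{2} = \left(\left(-4\right) \left(-4\right) \left(-3\right) - 116\right)^{2} = \left(-48 - 116\right)^{2} = \left(-164\right)^{2} = 26896$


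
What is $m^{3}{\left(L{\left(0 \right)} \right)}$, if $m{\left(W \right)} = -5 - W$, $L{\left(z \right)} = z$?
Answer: $-125$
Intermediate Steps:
$m^{3}{\left(L{\left(0 \right)} \right)} = \left(-5 - 0\right)^{3} = \left(-5 + 0\right)^{3} = \left(-5\right)^{3} = -125$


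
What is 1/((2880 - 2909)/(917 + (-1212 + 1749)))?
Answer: -1454/29 ≈ -50.138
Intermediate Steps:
1/((2880 - 2909)/(917 + (-1212 + 1749))) = 1/(-29/(917 + 537)) = 1/(-29/1454) = -1454/29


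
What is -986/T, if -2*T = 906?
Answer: 986/453 ≈ 2.1766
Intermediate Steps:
T = -453 (T = -½*906 = -453)
-986/T = -986/(-453) = -986*(-1/453) = 986/453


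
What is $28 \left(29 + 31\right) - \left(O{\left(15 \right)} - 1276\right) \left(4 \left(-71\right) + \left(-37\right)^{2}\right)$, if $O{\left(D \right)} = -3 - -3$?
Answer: $1386140$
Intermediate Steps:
$O{\left(D \right)} = 0$ ($O{\left(D \right)} = -3 + 3 = 0$)
$28 \left(29 + 31\right) - \left(O{\left(15 \right)} - 1276\right) \left(4 \left(-71\right) + \left(-37\right)^{2}\right) = 28 \left(29 + 31\right) - \left(0 - 1276\right) \left(4 \left(-71\right) + \left(-37\right)^{2}\right) = 28 \cdot 60 - - 1276 \left(-284 + 1369\right) = 1680 - \left(-1276\right) 1085 = 1680 - -1384460 = 1680 + 1384460 = 1386140$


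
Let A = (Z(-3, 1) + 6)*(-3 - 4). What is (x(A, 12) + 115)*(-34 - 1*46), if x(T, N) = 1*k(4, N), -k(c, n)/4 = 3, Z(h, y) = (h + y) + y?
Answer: -8240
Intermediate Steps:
Z(h, y) = h + 2*y
k(c, n) = -12 (k(c, n) = -4*3 = -12)
A = -35 (A = ((-3 + 2*1) + 6)*(-3 - 4) = ((-3 + 2) + 6)*(-7) = (-1 + 6)*(-7) = 5*(-7) = -35)
x(T, N) = -12 (x(T, N) = 1*(-12) = -12)
(x(A, 12) + 115)*(-34 - 1*46) = (-12 + 115)*(-34 - 1*46) = 103*(-34 - 46) = 103*(-80) = -8240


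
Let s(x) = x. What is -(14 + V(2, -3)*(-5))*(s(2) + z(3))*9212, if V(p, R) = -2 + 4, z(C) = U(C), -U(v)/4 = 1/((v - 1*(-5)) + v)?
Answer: -663264/11 ≈ -60297.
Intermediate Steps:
U(v) = -4/(5 + 2*v) (U(v) = -4/((v - 1*(-5)) + v) = -4/((v + 5) + v) = -4/((5 + v) + v) = -4/(5 + 2*v))
z(C) = -4/(5 + 2*C)
V(p, R) = 2
-(14 + V(2, -3)*(-5))*(s(2) + z(3))*9212 = -(14 + 2*(-5))*(2 - 4/(5 + 2*3))*9212 = -(14 - 10)*(2 - 4/(5 + 6))*9212 = -4*(2 - 4/11)*9212 = -4*18/11*9212 = -1*72/11*9212 = -72/11*9212 = -663264/11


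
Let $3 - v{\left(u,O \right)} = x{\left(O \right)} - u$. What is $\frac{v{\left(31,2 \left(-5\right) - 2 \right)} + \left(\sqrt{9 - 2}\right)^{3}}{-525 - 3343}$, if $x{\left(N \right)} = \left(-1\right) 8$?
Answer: $- \frac{21}{1934} - \frac{7 \sqrt{7}}{3868} \approx -0.015646$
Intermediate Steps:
$x{\left(N \right)} = -8$
$v{\left(u,O \right)} = 11 + u$ ($v{\left(u,O \right)} = 3 - \left(-8 - u\right) = 3 + \left(8 + u\right) = 11 + u$)
$\frac{v{\left(31,2 \left(-5\right) - 2 \right)} + \left(\sqrt{9 - 2}\right)^{3}}{-525 - 3343} = \frac{\left(11 + 31\right) + \left(\sqrt{9 - 2}\right)^{3}}{-525 - 3343} = \frac{42 + \left(\sqrt{7}\right)^{3}}{-3868} = \left(42 + 7 \sqrt{7}\right) \left(- \frac{1}{3868}\right) = - \frac{21}{1934} - \frac{7 \sqrt{7}}{3868}$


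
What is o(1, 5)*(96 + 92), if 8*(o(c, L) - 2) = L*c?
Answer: 987/2 ≈ 493.50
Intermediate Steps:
o(c, L) = 2 + L*c/8 (o(c, L) = 2 + (L*c)/8 = 2 + L*c/8)
o(1, 5)*(96 + 92) = (2 + (1/8)*5*1)*(96 + 92) = (2 + 5/8)*188 = (21/8)*188 = 987/2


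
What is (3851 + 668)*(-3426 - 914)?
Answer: -19612460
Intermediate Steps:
(3851 + 668)*(-3426 - 914) = 4519*(-4340) = -19612460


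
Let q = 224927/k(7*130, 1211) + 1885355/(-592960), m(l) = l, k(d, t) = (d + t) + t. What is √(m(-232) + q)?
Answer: I*√1805484719891/103768 ≈ 12.949*I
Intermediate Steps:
k(d, t) = d + 2*t
q = 373796209/5811008 (q = 224927/(7*130 + 2*1211) + 1885355/(-592960) = 224927/(910 + 2422) + 1885355*(-1/592960) = 224927/3332 - 377071/118592 = 224927*(1/3332) - 377071/118592 = 13231/196 - 377071/118592 = 373796209/5811008 ≈ 64.326)
√(m(-232) + q) = √(-232 + 373796209/5811008) = √(-974357647/5811008) = I*√1805484719891/103768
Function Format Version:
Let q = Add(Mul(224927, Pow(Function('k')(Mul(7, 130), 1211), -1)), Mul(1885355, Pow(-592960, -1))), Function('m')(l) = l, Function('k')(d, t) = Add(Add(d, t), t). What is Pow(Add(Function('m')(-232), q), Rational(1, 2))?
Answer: Mul(Rational(1, 103768), I, Pow(1805484719891, Rational(1, 2))) ≈ Mul(12.949, I)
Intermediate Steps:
Function('k')(d, t) = Add(d, Mul(2, t))
q = Rational(373796209, 5811008) (q = Add(Mul(224927, Pow(Add(Mul(7, 130), Mul(2, 1211)), -1)), Mul(1885355, Pow(-592960, -1))) = Add(Mul(224927, Pow(Add(910, 2422), -1)), Mul(1885355, Rational(-1, 592960))) = Add(Mul(224927, Pow(3332, -1)), Rational(-377071, 118592)) = Add(Mul(224927, Rational(1, 3332)), Rational(-377071, 118592)) = Add(Rational(13231, 196), Rational(-377071, 118592)) = Rational(373796209, 5811008) ≈ 64.326)
Pow(Add(Function('m')(-232), q), Rational(1, 2)) = Pow(Add(-232, Rational(373796209, 5811008)), Rational(1, 2)) = Pow(Rational(-974357647, 5811008), Rational(1, 2)) = Mul(Rational(1, 103768), I, Pow(1805484719891, Rational(1, 2)))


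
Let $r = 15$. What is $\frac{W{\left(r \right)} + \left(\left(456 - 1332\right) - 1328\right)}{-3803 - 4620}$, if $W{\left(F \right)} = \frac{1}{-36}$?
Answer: $\frac{79345}{303228} \approx 0.26167$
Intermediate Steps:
$W{\left(F \right)} = - \frac{1}{36}$
$\frac{W{\left(r \right)} + \left(\left(456 - 1332\right) - 1328\right)}{-3803 - 4620} = \frac{- \frac{1}{36} + \left(\left(456 - 1332\right) - 1328\right)}{-3803 - 4620} = \frac{- \frac{1}{36} - 2204}{-8423} = \left(- \frac{1}{36} - 2204\right) \left(- \frac{1}{8423}\right) = \left(- \frac{79345}{36}\right) \left(- \frac{1}{8423}\right) = \frac{79345}{303228}$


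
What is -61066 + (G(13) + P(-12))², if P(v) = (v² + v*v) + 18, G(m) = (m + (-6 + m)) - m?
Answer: 36903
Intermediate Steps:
G(m) = -6 + m (G(m) = (-6 + 2*m) - m = -6 + m)
P(v) = 18 + 2*v² (P(v) = (v² + v²) + 18 = 2*v² + 18 = 18 + 2*v²)
-61066 + (G(13) + P(-12))² = -61066 + ((-6 + 13) + (18 + 2*(-12)²))² = -61066 + (7 + (18 + 2*144))² = -61066 + (7 + (18 + 288))² = -61066 + (7 + 306)² = -61066 + 313² = -61066 + 97969 = 36903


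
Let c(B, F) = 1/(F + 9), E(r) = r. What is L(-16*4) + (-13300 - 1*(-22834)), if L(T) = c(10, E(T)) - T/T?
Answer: 524314/55 ≈ 9533.0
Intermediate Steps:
c(B, F) = 1/(9 + F)
L(T) = -1 + 1/(9 + T) (L(T) = 1/(9 + T) - T/T = 1/(9 + T) - 1*1 = 1/(9 + T) - 1 = -1 + 1/(9 + T))
L(-16*4) + (-13300 - 1*(-22834)) = (-8 - (-16)*4)/(9 - 16*4) + (-13300 - 1*(-22834)) = (-8 - 1*(-64))/(9 - 64) + (-13300 + 22834) = (-8 + 64)/(-55) + 9534 = -1/55*56 + 9534 = -56/55 + 9534 = 524314/55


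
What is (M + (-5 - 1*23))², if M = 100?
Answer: 5184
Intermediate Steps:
(M + (-5 - 1*23))² = (100 + (-5 - 1*23))² = (100 + (-5 - 23))² = (100 - 28)² = 72² = 5184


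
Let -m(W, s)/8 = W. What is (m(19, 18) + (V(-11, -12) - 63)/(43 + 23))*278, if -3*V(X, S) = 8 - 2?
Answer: -1403483/33 ≈ -42530.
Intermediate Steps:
V(X, S) = -2 (V(X, S) = -(8 - 2)/3 = -1/3*6 = -2)
m(W, s) = -8*W
(m(19, 18) + (V(-11, -12) - 63)/(43 + 23))*278 = (-8*19 + (-2 - 63)/(43 + 23))*278 = (-152 - 65/66)*278 = -10097/66*278 = -1403483/33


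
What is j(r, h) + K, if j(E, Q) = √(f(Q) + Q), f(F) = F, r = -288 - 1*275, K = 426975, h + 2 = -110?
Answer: 426975 + 4*I*√14 ≈ 4.2698e+5 + 14.967*I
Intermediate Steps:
h = -112 (h = -2 - 110 = -112)
r = -563 (r = -288 - 275 = -563)
j(E, Q) = √2*√Q (j(E, Q) = √(Q + Q) = √(2*Q) = √2*√Q)
j(r, h) + K = √2*√(-112) + 426975 = √2*(4*I*√7) + 426975 = 4*I*√14 + 426975 = 426975 + 4*I*√14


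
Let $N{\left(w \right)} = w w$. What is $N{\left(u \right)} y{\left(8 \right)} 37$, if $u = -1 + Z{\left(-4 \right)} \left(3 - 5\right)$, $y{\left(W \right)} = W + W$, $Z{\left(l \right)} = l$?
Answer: $29008$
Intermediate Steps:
$y{\left(W \right)} = 2 W$
$u = 7$ ($u = -1 - 4 \left(3 - 5\right) = -1 - -8 = -1 + 8 = 7$)
$N{\left(w \right)} = w^{2}$
$N{\left(u \right)} y{\left(8 \right)} 37 = 7^{2} \cdot 2 \cdot 8 \cdot 37 = 49 \cdot 16 \cdot 37 = 784 \cdot 37 = 29008$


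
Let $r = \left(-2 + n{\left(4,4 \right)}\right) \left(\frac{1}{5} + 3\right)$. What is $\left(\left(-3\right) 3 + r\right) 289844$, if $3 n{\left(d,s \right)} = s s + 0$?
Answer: $\frac{1449220}{3} \approx 4.8307 \cdot 10^{5}$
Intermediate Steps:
$n{\left(d,s \right)} = \frac{s^{2}}{3}$ ($n{\left(d,s \right)} = \frac{s s + 0}{3} = \frac{s^{2} + 0}{3} = \frac{s^{2}}{3}$)
$r = \frac{32}{3}$ ($r = \left(-2 + \frac{4^{2}}{3}\right) \left(\frac{1}{5} + 3\right) = \left(-2 + \frac{1}{3} \cdot 16\right) \left(\frac{1}{5} + 3\right) = \left(-2 + \frac{16}{3}\right) \frac{16}{5} = \frac{10}{3} \cdot \frac{16}{5} = \frac{32}{3} \approx 10.667$)
$\left(\left(-3\right) 3 + r\right) 289844 = \left(\left(-3\right) 3 + \frac{32}{3}\right) 289844 = \left(-9 + \frac{32}{3}\right) 289844 = \frac{5}{3} \cdot 289844 = \frac{1449220}{3}$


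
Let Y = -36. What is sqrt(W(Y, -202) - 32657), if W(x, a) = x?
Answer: I*sqrt(32693) ≈ 180.81*I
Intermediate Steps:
sqrt(W(Y, -202) - 32657) = sqrt(-36 - 32657) = sqrt(-32693) = I*sqrt(32693)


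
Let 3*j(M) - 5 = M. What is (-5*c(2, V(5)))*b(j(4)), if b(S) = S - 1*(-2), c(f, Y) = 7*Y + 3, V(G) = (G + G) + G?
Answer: -2700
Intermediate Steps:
j(M) = 5/3 + M/3
V(G) = 3*G (V(G) = 2*G + G = 3*G)
c(f, Y) = 3 + 7*Y
b(S) = 2 + S (b(S) = S + 2 = 2 + S)
(-5*c(2, V(5)))*b(j(4)) = (-5*(3 + 7*(3*5)))*(2 + (5/3 + (1/3)*4)) = (-5*(3 + 7*15))*(2 + (5/3 + 4/3)) = (-5*(3 + 105))*(2 + 3) = -5*108*5 = -540*5 = -2700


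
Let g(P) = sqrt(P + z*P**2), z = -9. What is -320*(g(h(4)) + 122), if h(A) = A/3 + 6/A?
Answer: -39040 - 1120*I*sqrt(51)/3 ≈ -39040.0 - 2666.1*I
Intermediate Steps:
h(A) = 6/A + A/3 (h(A) = A*(1/3) + 6/A = A/3 + 6/A = 6/A + A/3)
g(P) = sqrt(P - 9*P**2)
-320*(g(h(4)) + 122) = -320*(sqrt((6/4 + (1/3)*4)*(1 - 9*(6/4 + (1/3)*4))) + 122) = -320*(sqrt((6*(1/4) + 4/3)*(1 - 9*(6*(1/4) + 4/3))) + 122) = -320*(sqrt((3/2 + 4/3)*(1 - 9*(3/2 + 4/3))) + 122) = -320*(sqrt(17*(1 - 9*17/6)/6) + 122) = -320*(sqrt(17*(1 - 51/2)/6) + 122) = -320*(sqrt((17/6)*(-49/2)) + 122) = -320*(sqrt(-833/12) + 122) = -320*(7*I*sqrt(51)/6 + 122) = -320*(122 + 7*I*sqrt(51)/6) = -39040 - 1120*I*sqrt(51)/3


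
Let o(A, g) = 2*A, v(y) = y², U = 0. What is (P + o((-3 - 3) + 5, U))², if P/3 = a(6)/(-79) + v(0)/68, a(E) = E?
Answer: 30976/6241 ≈ 4.9633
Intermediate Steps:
P = -18/79 (P = 3*(6/(-79) + 0²/68) = 3*(6*(-1/79) + 0*(1/68)) = 3*(-6/79 + 0) = 3*(-6/79) = -18/79 ≈ -0.22785)
(P + o((-3 - 3) + 5, U))² = (-18/79 + 2*((-3 - 3) + 5))² = (-18/79 + 2*(-6 + 5))² = (-18/79 + 2*(-1))² = (-18/79 - 2)² = (-176/79)² = 30976/6241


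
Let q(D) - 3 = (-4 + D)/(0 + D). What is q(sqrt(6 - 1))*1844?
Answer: 7376 - 7376*sqrt(5)/5 ≈ 4077.4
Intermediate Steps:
q(D) = 3 + (-4 + D)/D (q(D) = 3 + (-4 + D)/(0 + D) = 3 + (-4 + D)/D)
q(sqrt(6 - 1))*1844 = (4 - 4/sqrt(6 - 1))*1844 = (4 - 4*sqrt(5)/5)*1844 = 7376 - 7376*sqrt(5)/5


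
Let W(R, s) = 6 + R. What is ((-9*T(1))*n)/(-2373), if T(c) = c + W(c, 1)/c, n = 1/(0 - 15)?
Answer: -8/3955 ≈ -0.0020228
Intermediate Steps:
n = -1/15 (n = 1/(-15) = -1/15 ≈ -0.066667)
T(c) = c + (6 + c)/c
((-9*T(1))*n)/(-2373) = (-9*(1 + 1 + 6/1)*(-1/15))/(-2373) = (-9*(1 + 1 + 6*1)*(-1/15))*(-1/2373) = (-9*(1 + 1 + 6)*(-1/15))*(-1/2373) = (-9*8*(-1/15))*(-1/2373) = -72*(-1/15)*(-1/2373) = (24/5)*(-1/2373) = -8/3955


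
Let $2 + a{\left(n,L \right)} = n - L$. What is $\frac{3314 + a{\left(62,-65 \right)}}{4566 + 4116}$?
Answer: $\frac{3439}{8682} \approx 0.39611$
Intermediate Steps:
$a{\left(n,L \right)} = -2 + n - L$ ($a{\left(n,L \right)} = -2 - \left(L - n\right) = -2 + n - L$)
$\frac{3314 + a{\left(62,-65 \right)}}{4566 + 4116} = \frac{3314 - -125}{4566 + 4116} = \frac{3314 + \left(-2 + 62 + 65\right)}{8682} = \left(3314 + 125\right) \frac{1}{8682} = 3439 \cdot \frac{1}{8682} = \frac{3439}{8682}$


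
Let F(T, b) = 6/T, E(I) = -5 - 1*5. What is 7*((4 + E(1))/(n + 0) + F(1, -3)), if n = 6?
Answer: 35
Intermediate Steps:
E(I) = -10 (E(I) = -5 - 5 = -10)
7*((4 + E(1))/(n + 0) + F(1, -3)) = 7*((4 - 10)/(6 + 0) + 6/1) = 7*(-6/6 + 6*1) = 7*(-6*⅙ + 6) = 7*(-1 + 6) = 7*5 = 35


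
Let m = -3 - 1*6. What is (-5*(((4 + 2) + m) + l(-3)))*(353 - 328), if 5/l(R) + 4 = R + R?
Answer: 875/2 ≈ 437.50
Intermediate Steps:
m = -9 (m = -3 - 6 = -9)
l(R) = 5/(-4 + 2*R) (l(R) = 5/(-4 + (R + R)) = 5/(-4 + 2*R))
(-5*(((4 + 2) + m) + l(-3)))*(353 - 328) = (-5*(((4 + 2) - 9) + 5/(2*(-2 - 3))))*(353 - 328) = -5*((6 - 9) + (5/2)/(-5))*25 = -5*(-3 + (5/2)*(-⅕))*25 = -5*(-3 - ½)*25 = -5*(-7/2)*25 = (35/2)*25 = 875/2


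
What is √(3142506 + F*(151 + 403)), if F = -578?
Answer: √2822294 ≈ 1680.0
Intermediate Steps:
√(3142506 + F*(151 + 403)) = √(3142506 - 578*(151 + 403)) = √(3142506 - 578*554) = √(3142506 - 320212) = √2822294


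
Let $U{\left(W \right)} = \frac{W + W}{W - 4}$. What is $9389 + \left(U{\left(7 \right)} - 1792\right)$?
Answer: $\frac{22805}{3} \approx 7601.7$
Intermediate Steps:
$U{\left(W \right)} = \frac{2 W}{-4 + W}$
$9389 + \left(U{\left(7 \right)} - 1792\right) = 9389 + \left(2 \cdot 7 \frac{1}{-4 + 7} - 1792\right) = 9389 - \left(1792 - \frac{14}{3}\right) = 9389 + \left(\frac{14}{3} - 1792\right) = 9389 - \frac{5362}{3} = \frac{22805}{3}$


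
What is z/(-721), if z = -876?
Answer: 876/721 ≈ 1.2150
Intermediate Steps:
z/(-721) = -876/(-721) = -876*(-1/721) = 876/721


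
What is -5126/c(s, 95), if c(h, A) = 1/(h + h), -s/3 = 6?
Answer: 184536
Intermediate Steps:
s = -18 (s = -3*6 = -18)
c(h, A) = 1/(2*h)
-5126/c(s, 95) = -5126/((½)/(-18)) = -5126/((½)*(-1/18)) = -5126/(-1/36) = -5126*(-36) = 184536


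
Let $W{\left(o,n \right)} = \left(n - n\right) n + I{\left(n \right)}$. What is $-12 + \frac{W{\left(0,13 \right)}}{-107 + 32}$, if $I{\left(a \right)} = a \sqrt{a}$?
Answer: $-12 - \frac{13 \sqrt{13}}{75} \approx -12.625$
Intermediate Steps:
$I{\left(a \right)} = a^{\frac{3}{2}}$
$W{\left(o,n \right)} = n^{\frac{3}{2}}$ ($W{\left(o,n \right)} = \left(n - n\right) n + n^{\frac{3}{2}} = 0 n + n^{\frac{3}{2}} = 0 + n^{\frac{3}{2}} = n^{\frac{3}{2}}$)
$-12 + \frac{W{\left(0,13 \right)}}{-107 + 32} = -12 + \frac{13^{\frac{3}{2}}}{-107 + 32} = -12 + \frac{13 \sqrt{13}}{-75} = -12 - \frac{13 \sqrt{13}}{75}$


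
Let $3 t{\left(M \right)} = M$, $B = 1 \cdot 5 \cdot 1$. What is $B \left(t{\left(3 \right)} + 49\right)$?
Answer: $250$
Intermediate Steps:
$B = 5$ ($B = 5 \cdot 1 = 5$)
$t{\left(M \right)} = \frac{M}{3}$
$B \left(t{\left(3 \right)} + 49\right) = 5 \left(\frac{1}{3} \cdot 3 + 49\right) = 5 \left(1 + 49\right) = 5 \cdot 50 = 250$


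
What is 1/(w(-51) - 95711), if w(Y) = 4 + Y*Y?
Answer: -1/93106 ≈ -1.0740e-5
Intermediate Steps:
w(Y) = 4 + Y²
1/(w(-51) - 95711) = 1/((4 + (-51)²) - 95711) = 1/((4 + 2601) - 95711) = 1/(2605 - 95711) = 1/(-93106) = -1/93106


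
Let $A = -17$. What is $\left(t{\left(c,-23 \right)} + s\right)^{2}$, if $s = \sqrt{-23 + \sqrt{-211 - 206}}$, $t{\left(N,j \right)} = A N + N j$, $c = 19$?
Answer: $\left(760 - \sqrt{-23 + i \sqrt{417}}\right)^{2} \approx 5.7458 \cdot 10^{5} - 7860.0 i$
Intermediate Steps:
$t{\left(N,j \right)} = - 17 N + N j$
$s = \sqrt{-23 + i \sqrt{417}}$ ($s = \sqrt{-23 + \sqrt{-417}} = \sqrt{-23 + i \sqrt{417}} \approx 1.9694 + 5.1845 i$)
$\left(t{\left(c,-23 \right)} + s\right)^{2} = \left(19 \left(-17 - 23\right) + \sqrt{-23 + i \sqrt{417}}\right)^{2} = \left(19 \left(-40\right) + \sqrt{-23 + i \sqrt{417}}\right)^{2} = \left(-760 + \sqrt{-23 + i \sqrt{417}}\right)^{2}$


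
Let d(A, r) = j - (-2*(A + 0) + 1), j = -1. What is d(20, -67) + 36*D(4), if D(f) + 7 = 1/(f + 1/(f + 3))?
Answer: -5954/29 ≈ -205.31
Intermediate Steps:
d(A, r) = -2 + 2*A (d(A, r) = -1 - (-2*(A + 0) + 1) = -1 - (-2*A + 1) = -1 - (1 - 2*A) = -1 + (-1 + 2*A) = -2 + 2*A)
D(f) = -7 + 1/(f + 1/(3 + f)) (D(f) = -7 + 1/(f + 1/(f + 3)) = -7 + 1/(f + 1/(3 + f)))
d(20, -67) + 36*D(4) = (-2 + 2*20) + 36*((-4 - 20*4 - 7*4²)/(1 + 4² + 3*4)) = (-2 + 40) + 36*((-4 - 80 - 7*16)/(1 + 16 + 12)) = 38 + 36*((-4 - 80 - 112)/29) = 38 + 36*((1/29)*(-196)) = 38 + 36*(-196/29) = 38 - 7056/29 = -5954/29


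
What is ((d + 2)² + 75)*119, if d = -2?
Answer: 8925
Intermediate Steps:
((d + 2)² + 75)*119 = ((-2 + 2)² + 75)*119 = (0² + 75)*119 = (0 + 75)*119 = 75*119 = 8925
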